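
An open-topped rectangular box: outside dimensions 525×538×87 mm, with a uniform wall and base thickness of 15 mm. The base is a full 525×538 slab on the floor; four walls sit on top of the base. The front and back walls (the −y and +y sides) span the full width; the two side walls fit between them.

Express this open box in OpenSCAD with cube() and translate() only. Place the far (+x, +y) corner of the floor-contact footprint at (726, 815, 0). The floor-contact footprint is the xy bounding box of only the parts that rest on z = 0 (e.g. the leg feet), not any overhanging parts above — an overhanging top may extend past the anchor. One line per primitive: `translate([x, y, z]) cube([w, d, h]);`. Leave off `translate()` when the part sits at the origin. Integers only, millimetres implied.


translate([201, 277, 0]) cube([525, 538, 15]);
translate([201, 277, 15]) cube([525, 15, 72]);
translate([201, 800, 15]) cube([525, 15, 72]);
translate([201, 292, 15]) cube([15, 508, 72]);
translate([711, 292, 15]) cube([15, 508, 72]);


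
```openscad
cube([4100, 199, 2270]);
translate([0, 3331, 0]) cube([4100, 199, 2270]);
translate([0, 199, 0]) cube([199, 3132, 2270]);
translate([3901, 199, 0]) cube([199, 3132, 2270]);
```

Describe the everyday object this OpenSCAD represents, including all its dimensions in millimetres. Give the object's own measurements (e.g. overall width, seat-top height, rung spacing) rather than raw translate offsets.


The wall frame of a small rectangular building: four walls, each 2270 mm tall and 199 mm thick, enclosing a footprint 4100 mm (x) by 3530 mm (y) outside-to-outside, with no floor or roof. The front and back walls (the −y and +y sides) span the full width; the two side walls fit between them.


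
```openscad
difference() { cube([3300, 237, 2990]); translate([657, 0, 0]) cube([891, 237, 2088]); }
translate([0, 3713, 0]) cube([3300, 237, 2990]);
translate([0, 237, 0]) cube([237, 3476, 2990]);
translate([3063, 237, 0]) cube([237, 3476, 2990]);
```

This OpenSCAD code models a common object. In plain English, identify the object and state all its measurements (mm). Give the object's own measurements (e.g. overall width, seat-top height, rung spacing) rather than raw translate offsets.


A single room: four walls, each 2990 mm tall and 237 mm thick, enclosing an outside footprint 3300×3950 mm (x × y), no floor or roof. The front and back walls (−y and +y sides) run the full x-width; the side walls fit between their inner faces. A door opening 891 mm wide and 2088 mm tall is cut through the front wall from the floor up, its −x edge 657 mm from the wall's −x end.


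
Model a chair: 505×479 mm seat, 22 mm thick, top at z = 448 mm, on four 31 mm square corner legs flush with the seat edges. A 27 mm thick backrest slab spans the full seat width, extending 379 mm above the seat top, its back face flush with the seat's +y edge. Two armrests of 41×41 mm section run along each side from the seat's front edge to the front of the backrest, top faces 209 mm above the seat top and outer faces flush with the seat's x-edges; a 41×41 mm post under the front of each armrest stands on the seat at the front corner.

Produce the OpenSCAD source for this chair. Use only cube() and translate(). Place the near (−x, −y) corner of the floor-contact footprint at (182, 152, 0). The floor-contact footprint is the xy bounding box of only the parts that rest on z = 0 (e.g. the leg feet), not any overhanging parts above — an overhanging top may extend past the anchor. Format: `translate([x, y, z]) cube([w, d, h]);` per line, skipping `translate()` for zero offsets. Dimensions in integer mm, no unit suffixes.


translate([182, 152, 426]) cube([505, 479, 22]);
translate([182, 152, 0]) cube([31, 31, 426]);
translate([656, 152, 0]) cube([31, 31, 426]);
translate([182, 600, 0]) cube([31, 31, 426]);
translate([656, 600, 0]) cube([31, 31, 426]);
translate([182, 604, 448]) cube([505, 27, 379]);
translate([182, 152, 616]) cube([41, 452, 41]);
translate([646, 152, 616]) cube([41, 452, 41]);
translate([182, 152, 448]) cube([41, 41, 168]);
translate([646, 152, 448]) cube([41, 41, 168]);


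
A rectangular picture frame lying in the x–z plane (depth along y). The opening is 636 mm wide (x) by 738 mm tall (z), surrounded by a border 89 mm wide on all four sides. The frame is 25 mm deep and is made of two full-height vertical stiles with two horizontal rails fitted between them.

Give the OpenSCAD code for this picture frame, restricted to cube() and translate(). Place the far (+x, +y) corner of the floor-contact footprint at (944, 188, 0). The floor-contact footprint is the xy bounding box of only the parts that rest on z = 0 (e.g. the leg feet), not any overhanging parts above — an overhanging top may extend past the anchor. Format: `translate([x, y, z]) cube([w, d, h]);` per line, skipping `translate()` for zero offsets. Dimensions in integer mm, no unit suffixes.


translate([130, 163, 0]) cube([89, 25, 916]);
translate([855, 163, 0]) cube([89, 25, 916]);
translate([219, 163, 0]) cube([636, 25, 89]);
translate([219, 163, 827]) cube([636, 25, 89]);


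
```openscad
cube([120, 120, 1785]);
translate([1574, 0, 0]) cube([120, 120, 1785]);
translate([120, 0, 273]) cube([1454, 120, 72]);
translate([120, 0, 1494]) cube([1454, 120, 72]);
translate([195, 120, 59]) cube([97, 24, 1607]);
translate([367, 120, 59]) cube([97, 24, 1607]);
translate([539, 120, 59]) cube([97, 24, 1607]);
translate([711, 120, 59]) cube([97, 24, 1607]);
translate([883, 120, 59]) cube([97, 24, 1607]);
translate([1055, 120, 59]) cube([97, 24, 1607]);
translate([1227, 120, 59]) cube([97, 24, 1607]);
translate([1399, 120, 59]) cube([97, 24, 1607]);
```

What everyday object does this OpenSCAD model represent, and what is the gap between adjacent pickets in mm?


A fence section. The picket gap is 75 mm.

Two posts, two rails, 8 pickets — a fence section. Span 1454 mm holds 8 pickets of 97 mm with 9 equal gaps: ⌊(1454 − 8·97) / 9⌋ = 75 mm.


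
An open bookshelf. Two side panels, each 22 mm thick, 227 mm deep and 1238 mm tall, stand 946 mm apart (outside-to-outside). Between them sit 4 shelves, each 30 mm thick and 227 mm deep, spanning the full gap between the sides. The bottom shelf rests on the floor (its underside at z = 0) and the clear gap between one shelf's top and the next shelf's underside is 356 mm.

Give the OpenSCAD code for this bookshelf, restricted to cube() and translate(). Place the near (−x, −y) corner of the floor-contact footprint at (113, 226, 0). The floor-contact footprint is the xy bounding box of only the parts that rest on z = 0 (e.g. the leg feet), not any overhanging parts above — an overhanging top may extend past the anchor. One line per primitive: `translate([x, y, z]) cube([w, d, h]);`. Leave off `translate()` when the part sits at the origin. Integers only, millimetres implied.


translate([113, 226, 0]) cube([22, 227, 1238]);
translate([1037, 226, 0]) cube([22, 227, 1238]);
translate([135, 226, 0]) cube([902, 227, 30]);
translate([135, 226, 386]) cube([902, 227, 30]);
translate([135, 226, 772]) cube([902, 227, 30]);
translate([135, 226, 1158]) cube([902, 227, 30]);


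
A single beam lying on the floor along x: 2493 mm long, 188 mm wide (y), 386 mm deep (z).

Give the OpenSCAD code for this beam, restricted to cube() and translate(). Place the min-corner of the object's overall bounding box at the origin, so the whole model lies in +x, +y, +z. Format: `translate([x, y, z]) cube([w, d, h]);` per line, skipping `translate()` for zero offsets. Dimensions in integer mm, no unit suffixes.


cube([2493, 188, 386]);


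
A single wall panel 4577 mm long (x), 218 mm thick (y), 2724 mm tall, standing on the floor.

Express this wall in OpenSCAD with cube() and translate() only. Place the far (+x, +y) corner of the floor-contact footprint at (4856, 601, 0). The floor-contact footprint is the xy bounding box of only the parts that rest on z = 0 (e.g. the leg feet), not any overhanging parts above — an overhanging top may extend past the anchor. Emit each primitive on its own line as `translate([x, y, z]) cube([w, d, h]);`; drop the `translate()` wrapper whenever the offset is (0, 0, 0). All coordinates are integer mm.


translate([279, 383, 0]) cube([4577, 218, 2724]);


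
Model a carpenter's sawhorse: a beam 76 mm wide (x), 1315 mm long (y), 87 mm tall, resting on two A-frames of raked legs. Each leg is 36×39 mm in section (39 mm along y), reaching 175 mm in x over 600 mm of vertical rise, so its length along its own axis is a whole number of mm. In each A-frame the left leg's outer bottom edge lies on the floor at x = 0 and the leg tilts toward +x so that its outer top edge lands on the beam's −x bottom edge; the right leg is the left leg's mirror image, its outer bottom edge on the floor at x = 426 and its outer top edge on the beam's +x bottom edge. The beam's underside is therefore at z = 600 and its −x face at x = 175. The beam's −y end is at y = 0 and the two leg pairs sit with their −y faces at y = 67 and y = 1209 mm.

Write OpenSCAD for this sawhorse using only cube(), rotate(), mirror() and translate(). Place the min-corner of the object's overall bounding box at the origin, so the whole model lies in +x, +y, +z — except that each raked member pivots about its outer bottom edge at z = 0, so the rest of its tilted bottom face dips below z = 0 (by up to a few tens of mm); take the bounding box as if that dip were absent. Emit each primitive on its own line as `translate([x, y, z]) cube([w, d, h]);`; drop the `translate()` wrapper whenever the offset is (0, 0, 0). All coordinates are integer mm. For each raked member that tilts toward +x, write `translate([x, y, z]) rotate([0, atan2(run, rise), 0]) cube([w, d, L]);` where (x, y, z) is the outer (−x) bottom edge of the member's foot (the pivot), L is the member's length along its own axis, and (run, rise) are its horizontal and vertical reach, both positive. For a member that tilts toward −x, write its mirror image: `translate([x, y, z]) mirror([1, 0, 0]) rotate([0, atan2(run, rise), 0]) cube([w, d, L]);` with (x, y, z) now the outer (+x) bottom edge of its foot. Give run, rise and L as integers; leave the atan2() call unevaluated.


// leg length = √(175² + 600²) = 625
// right-leg outer foot x = 2·175 + 76 = 426
// beam min-corner = (175, 0, 600)
translate([175, 0, 600]) cube([76, 1315, 87]);
translate([0, 67, 0]) rotate([0, atan2(175, 600), 0]) cube([36, 39, 625]);
translate([426, 67, 0]) mirror([1, 0, 0]) rotate([0, atan2(175, 600), 0]) cube([36, 39, 625]);
translate([0, 1209, 0]) rotate([0, atan2(175, 600), 0]) cube([36, 39, 625]);
translate([426, 1209, 0]) mirror([1, 0, 0]) rotate([0, atan2(175, 600), 0]) cube([36, 39, 625]);


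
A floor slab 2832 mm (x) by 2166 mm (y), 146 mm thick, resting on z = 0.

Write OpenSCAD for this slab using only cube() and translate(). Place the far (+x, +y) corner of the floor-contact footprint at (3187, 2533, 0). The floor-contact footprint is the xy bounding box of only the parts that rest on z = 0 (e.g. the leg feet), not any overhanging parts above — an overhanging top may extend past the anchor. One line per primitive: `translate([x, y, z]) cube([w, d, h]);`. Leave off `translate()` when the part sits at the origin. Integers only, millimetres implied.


translate([355, 367, 0]) cube([2832, 2166, 146]);


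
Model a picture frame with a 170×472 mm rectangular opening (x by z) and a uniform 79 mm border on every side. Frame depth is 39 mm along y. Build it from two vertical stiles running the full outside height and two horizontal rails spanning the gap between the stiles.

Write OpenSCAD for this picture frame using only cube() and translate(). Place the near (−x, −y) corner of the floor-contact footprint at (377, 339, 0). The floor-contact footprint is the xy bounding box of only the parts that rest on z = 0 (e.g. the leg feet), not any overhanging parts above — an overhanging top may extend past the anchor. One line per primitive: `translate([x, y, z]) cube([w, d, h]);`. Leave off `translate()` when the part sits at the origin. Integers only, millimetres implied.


translate([377, 339, 0]) cube([79, 39, 630]);
translate([626, 339, 0]) cube([79, 39, 630]);
translate([456, 339, 0]) cube([170, 39, 79]);
translate([456, 339, 551]) cube([170, 39, 79]);


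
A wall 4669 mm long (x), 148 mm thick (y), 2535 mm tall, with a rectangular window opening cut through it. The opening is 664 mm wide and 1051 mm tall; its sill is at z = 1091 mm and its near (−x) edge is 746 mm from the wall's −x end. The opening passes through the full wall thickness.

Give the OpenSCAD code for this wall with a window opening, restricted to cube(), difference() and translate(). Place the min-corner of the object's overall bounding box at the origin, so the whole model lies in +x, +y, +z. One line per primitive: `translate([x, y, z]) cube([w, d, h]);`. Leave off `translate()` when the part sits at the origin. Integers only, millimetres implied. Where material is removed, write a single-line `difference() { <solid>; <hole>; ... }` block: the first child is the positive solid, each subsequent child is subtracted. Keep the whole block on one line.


difference() { cube([4669, 148, 2535]); translate([746, 0, 1091]) cube([664, 148, 1051]); }


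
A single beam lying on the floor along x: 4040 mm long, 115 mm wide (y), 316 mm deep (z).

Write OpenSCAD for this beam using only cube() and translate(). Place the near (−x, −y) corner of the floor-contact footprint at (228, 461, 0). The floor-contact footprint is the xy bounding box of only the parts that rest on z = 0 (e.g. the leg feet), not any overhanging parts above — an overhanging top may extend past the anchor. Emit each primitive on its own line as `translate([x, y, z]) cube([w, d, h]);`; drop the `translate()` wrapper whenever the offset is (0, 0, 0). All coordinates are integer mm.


translate([228, 461, 0]) cube([4040, 115, 316]);


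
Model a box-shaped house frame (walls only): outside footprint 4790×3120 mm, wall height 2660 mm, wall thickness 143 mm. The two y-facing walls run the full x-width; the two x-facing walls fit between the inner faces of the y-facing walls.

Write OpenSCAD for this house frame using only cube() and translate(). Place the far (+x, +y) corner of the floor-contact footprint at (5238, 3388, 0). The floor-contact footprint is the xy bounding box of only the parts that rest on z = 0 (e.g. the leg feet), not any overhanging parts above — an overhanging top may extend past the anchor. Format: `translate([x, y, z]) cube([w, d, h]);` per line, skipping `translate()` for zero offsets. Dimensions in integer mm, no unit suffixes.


translate([448, 268, 0]) cube([4790, 143, 2660]);
translate([448, 3245, 0]) cube([4790, 143, 2660]);
translate([448, 411, 0]) cube([143, 2834, 2660]);
translate([5095, 411, 0]) cube([143, 2834, 2660]);


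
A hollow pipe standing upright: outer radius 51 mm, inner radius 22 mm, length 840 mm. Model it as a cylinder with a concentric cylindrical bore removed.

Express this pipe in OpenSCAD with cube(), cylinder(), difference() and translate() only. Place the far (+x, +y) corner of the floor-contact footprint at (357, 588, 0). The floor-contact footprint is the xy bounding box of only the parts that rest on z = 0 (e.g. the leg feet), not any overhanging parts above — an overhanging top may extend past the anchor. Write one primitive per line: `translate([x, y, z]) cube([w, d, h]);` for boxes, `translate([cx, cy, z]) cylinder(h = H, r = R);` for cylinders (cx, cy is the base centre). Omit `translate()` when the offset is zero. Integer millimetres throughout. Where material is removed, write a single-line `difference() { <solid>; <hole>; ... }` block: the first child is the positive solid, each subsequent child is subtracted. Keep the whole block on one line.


difference() { translate([306, 537, 0]) cylinder(h = 840, r = 51); translate([306, 537, 0]) cylinder(h = 840, r = 22); }


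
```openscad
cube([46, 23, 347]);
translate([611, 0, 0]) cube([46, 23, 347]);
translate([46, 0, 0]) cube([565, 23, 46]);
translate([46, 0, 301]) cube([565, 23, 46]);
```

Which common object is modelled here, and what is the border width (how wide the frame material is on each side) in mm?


A picture frame. The border width is 46 mm.

Four thin pieces enclosing a rectangular opening — a picture frame. The two full-height stiles are 347 mm tall; the top rail sits at z = 301 and is 46 mm tall, so the border above the opening is 347 − 301 = 46 mm, matching the stile x-width.


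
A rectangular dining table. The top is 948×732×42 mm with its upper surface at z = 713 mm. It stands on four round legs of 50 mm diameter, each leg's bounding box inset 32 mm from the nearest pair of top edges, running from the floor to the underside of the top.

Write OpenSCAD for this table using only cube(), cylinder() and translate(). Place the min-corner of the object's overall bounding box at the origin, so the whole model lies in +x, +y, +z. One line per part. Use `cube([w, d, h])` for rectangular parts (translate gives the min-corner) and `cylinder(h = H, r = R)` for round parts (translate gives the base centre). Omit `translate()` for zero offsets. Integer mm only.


translate([0, 0, 671]) cube([948, 732, 42]);
translate([57, 57, 0]) cylinder(h = 671, r = 25);
translate([891, 57, 0]) cylinder(h = 671, r = 25);
translate([57, 675, 0]) cylinder(h = 671, r = 25);
translate([891, 675, 0]) cylinder(h = 671, r = 25);


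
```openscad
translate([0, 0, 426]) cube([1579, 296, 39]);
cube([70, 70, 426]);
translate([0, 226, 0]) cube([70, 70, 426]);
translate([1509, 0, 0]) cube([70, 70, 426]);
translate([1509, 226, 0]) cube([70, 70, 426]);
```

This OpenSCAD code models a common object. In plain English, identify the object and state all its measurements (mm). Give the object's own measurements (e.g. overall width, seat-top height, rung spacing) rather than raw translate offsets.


A long wooden bench with a 1579 mm (x) × 296 mm (y) seat, 39 mm thick, its top surface 465 mm above the floor. Four 70 mm square legs at the seat corners, flush with the edges, run from z = 0 to the seat underside.


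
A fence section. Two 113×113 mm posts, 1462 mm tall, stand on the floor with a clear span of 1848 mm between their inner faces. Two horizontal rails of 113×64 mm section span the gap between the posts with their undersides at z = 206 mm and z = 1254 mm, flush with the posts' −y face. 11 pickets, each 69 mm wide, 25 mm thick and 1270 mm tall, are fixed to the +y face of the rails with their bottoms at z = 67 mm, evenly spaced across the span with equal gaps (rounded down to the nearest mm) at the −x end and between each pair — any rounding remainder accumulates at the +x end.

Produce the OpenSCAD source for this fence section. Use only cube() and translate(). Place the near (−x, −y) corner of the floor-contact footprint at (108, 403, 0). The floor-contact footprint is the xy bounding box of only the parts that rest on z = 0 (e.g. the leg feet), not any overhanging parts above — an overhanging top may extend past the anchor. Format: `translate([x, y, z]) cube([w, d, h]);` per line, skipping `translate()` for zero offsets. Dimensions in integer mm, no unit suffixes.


translate([108, 403, 0]) cube([113, 113, 1462]);
translate([2069, 403, 0]) cube([113, 113, 1462]);
translate([221, 403, 206]) cube([1848, 113, 64]);
translate([221, 403, 1254]) cube([1848, 113, 64]);
translate([311, 516, 67]) cube([69, 25, 1270]);
translate([470, 516, 67]) cube([69, 25, 1270]);
translate([629, 516, 67]) cube([69, 25, 1270]);
translate([788, 516, 67]) cube([69, 25, 1270]);
translate([947, 516, 67]) cube([69, 25, 1270]);
translate([1106, 516, 67]) cube([69, 25, 1270]);
translate([1265, 516, 67]) cube([69, 25, 1270]);
translate([1424, 516, 67]) cube([69, 25, 1270]);
translate([1583, 516, 67]) cube([69, 25, 1270]);
translate([1742, 516, 67]) cube([69, 25, 1270]);
translate([1901, 516, 67]) cube([69, 25, 1270]);


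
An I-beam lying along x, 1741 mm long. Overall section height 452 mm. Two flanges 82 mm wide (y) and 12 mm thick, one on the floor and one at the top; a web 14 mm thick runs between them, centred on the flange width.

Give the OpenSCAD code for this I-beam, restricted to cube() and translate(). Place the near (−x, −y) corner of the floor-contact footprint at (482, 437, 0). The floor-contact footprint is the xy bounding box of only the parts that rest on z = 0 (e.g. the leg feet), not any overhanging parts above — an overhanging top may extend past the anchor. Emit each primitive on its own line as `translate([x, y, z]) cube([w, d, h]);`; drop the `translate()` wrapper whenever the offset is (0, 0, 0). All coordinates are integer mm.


translate([482, 437, 0]) cube([1741, 82, 12]);
translate([482, 471, 12]) cube([1741, 14, 428]);
translate([482, 437, 440]) cube([1741, 82, 12]);


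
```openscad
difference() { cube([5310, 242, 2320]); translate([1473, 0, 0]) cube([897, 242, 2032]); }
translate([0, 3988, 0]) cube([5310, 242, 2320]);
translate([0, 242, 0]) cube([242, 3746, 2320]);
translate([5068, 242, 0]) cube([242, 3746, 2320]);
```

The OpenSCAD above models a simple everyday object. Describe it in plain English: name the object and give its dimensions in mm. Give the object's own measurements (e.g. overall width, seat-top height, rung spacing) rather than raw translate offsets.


A single room: four walls, each 2320 mm tall and 242 mm thick, enclosing an outside footprint 5310×4230 mm (x × y), no floor or roof. The front and back walls (−y and +y sides) run the full x-width; the side walls fit between their inner faces. A door opening 897 mm wide and 2032 mm tall is cut through the front wall from the floor up, its −x edge 1473 mm from the wall's −x end.


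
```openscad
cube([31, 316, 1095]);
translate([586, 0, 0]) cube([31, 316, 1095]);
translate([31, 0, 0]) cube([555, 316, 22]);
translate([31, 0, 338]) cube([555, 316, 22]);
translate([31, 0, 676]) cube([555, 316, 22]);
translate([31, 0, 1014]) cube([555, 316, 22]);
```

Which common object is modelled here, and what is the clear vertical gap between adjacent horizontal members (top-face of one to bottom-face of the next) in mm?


A bookshelf. The clear shelf gap is 316 mm.

Two tall side panels with 4 horizontal boards between them — a bookshelf. The first two shelf undersides are at z = 0 and z = 338; with shelf thickness 22, the clear gap is 338 − 0 − 22 = 316 mm.


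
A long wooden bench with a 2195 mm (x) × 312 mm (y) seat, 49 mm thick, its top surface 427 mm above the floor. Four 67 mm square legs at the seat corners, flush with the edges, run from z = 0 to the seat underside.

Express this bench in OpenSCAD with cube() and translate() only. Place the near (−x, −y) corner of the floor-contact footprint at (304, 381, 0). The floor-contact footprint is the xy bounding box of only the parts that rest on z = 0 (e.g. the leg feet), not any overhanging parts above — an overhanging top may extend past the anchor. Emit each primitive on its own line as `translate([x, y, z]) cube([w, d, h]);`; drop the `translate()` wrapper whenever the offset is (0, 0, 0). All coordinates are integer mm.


translate([304, 381, 378]) cube([2195, 312, 49]);
translate([304, 381, 0]) cube([67, 67, 378]);
translate([304, 626, 0]) cube([67, 67, 378]);
translate([2432, 381, 0]) cube([67, 67, 378]);
translate([2432, 626, 0]) cube([67, 67, 378]);


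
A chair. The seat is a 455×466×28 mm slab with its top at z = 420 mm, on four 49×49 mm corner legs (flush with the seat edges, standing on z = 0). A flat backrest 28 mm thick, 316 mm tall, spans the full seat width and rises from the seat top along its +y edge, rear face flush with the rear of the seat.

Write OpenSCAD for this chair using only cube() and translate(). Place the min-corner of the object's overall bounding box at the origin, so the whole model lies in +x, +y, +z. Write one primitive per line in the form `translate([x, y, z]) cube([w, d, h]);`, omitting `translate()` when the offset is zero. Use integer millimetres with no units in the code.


translate([0, 0, 392]) cube([455, 466, 28]);
cube([49, 49, 392]);
translate([406, 0, 0]) cube([49, 49, 392]);
translate([0, 417, 0]) cube([49, 49, 392]);
translate([406, 417, 0]) cube([49, 49, 392]);
translate([0, 438, 420]) cube([455, 28, 316]);


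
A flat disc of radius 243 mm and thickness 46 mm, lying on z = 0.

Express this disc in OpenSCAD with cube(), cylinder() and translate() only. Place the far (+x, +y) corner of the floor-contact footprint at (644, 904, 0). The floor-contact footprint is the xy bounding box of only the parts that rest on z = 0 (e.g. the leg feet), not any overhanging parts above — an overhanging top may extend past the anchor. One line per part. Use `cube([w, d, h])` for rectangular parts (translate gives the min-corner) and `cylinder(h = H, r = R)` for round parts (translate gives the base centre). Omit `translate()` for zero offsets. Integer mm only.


translate([401, 661, 0]) cylinder(h = 46, r = 243);


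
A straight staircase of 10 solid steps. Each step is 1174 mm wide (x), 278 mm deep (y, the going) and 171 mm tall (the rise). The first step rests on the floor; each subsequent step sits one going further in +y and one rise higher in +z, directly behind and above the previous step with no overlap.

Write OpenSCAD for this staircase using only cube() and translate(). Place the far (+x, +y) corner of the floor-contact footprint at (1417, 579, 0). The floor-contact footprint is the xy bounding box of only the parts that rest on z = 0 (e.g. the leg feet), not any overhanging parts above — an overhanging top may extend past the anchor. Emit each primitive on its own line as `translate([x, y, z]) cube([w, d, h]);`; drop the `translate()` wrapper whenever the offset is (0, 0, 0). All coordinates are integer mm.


translate([243, 301, 0]) cube([1174, 278, 171]);
translate([243, 579, 171]) cube([1174, 278, 171]);
translate([243, 857, 342]) cube([1174, 278, 171]);
translate([243, 1135, 513]) cube([1174, 278, 171]);
translate([243, 1413, 684]) cube([1174, 278, 171]);
translate([243, 1691, 855]) cube([1174, 278, 171]);
translate([243, 1969, 1026]) cube([1174, 278, 171]);
translate([243, 2247, 1197]) cube([1174, 278, 171]);
translate([243, 2525, 1368]) cube([1174, 278, 171]);
translate([243, 2803, 1539]) cube([1174, 278, 171]);


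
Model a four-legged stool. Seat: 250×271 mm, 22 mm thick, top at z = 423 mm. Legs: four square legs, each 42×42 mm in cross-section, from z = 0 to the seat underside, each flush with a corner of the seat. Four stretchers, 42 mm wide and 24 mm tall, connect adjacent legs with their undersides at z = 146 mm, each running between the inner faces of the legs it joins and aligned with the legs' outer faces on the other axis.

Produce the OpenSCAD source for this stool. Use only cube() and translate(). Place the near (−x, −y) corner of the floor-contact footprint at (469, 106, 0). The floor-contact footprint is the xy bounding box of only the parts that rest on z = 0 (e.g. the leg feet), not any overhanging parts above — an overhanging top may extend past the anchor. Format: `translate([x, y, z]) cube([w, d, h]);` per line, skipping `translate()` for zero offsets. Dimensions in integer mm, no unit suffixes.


translate([469, 106, 401]) cube([250, 271, 22]);
translate([469, 106, 0]) cube([42, 42, 401]);
translate([677, 106, 0]) cube([42, 42, 401]);
translate([469, 335, 0]) cube([42, 42, 401]);
translate([677, 335, 0]) cube([42, 42, 401]);
translate([511, 106, 146]) cube([166, 42, 24]);
translate([511, 335, 146]) cube([166, 42, 24]);
translate([469, 148, 146]) cube([42, 187, 24]);
translate([677, 148, 146]) cube([42, 187, 24]);


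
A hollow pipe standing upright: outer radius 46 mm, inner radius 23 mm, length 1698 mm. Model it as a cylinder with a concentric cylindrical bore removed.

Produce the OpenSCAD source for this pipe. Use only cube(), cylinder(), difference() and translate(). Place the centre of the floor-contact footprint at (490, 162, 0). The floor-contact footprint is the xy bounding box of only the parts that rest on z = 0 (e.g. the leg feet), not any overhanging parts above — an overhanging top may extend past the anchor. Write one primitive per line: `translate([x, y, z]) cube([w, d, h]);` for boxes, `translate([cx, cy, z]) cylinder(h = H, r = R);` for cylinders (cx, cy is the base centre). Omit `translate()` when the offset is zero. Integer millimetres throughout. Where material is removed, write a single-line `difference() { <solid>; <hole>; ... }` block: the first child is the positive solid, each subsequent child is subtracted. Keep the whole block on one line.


difference() { translate([490, 162, 0]) cylinder(h = 1698, r = 46); translate([490, 162, 0]) cylinder(h = 1698, r = 23); }


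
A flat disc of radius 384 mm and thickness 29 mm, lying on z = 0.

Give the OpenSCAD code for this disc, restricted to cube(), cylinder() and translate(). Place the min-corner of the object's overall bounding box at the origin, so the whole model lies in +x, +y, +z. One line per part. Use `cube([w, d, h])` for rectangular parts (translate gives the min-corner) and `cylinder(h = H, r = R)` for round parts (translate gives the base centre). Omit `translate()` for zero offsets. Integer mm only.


translate([384, 384, 0]) cylinder(h = 29, r = 384);


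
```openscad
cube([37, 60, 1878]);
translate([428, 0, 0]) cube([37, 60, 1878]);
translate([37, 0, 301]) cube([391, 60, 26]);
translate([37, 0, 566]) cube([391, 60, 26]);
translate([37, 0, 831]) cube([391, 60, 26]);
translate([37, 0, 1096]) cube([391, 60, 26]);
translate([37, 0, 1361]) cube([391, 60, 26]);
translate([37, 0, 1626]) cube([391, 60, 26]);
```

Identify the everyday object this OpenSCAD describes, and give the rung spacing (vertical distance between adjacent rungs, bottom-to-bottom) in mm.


A ladder. The rung spacing is 265 mm.

Two tall 37×60 posts with 6 short bars between them — a ladder. Adjacent rungs sit at z = 301 and z = 566, so the spacing is 566 − 301 = 265 mm.


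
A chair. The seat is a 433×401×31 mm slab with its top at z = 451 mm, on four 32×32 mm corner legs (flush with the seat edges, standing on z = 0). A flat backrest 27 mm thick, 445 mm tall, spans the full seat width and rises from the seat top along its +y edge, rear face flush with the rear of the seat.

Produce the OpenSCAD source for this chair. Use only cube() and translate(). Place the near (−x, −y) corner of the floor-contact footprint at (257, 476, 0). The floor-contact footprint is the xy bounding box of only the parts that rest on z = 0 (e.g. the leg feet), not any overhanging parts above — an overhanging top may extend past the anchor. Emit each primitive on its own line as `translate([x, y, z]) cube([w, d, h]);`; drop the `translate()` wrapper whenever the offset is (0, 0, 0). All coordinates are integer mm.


translate([257, 476, 420]) cube([433, 401, 31]);
translate([257, 476, 0]) cube([32, 32, 420]);
translate([658, 476, 0]) cube([32, 32, 420]);
translate([257, 845, 0]) cube([32, 32, 420]);
translate([658, 845, 0]) cube([32, 32, 420]);
translate([257, 850, 451]) cube([433, 27, 445]);


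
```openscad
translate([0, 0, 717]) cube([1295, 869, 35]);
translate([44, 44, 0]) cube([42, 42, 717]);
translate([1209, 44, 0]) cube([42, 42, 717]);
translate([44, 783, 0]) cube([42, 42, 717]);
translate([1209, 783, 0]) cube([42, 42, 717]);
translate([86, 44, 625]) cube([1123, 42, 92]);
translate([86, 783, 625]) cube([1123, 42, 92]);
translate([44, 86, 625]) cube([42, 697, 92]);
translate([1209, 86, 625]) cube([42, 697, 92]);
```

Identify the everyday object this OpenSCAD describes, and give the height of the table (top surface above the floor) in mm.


A table. The table height is 752 mm.

A 1295×869×35 slab sits at z = 717 on four 42 mm square posts — a table. The top surface is at 717 + 35 = 752 mm.


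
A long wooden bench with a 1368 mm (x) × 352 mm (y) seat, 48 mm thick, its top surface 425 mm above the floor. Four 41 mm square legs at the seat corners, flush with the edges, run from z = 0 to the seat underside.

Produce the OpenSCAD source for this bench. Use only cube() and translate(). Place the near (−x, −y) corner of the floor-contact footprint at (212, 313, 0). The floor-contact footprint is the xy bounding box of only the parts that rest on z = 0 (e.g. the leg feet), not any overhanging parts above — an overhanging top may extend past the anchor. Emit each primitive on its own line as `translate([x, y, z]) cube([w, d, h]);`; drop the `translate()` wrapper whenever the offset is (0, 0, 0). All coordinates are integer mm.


translate([212, 313, 377]) cube([1368, 352, 48]);
translate([212, 313, 0]) cube([41, 41, 377]);
translate([212, 624, 0]) cube([41, 41, 377]);
translate([1539, 313, 0]) cube([41, 41, 377]);
translate([1539, 624, 0]) cube([41, 41, 377]);


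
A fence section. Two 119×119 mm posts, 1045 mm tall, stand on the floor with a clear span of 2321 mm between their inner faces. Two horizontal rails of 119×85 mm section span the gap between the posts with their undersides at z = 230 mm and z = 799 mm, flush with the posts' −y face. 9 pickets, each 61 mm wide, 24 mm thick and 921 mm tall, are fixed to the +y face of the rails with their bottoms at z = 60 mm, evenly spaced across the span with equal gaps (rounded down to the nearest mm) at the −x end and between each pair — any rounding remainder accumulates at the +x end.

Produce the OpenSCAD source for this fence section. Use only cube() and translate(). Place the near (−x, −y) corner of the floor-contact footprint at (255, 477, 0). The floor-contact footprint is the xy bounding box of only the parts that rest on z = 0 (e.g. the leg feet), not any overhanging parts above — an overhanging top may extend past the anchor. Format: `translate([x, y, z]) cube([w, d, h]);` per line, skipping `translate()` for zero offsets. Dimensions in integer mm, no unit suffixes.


translate([255, 477, 0]) cube([119, 119, 1045]);
translate([2695, 477, 0]) cube([119, 119, 1045]);
translate([374, 477, 230]) cube([2321, 119, 85]);
translate([374, 477, 799]) cube([2321, 119, 85]);
translate([551, 596, 60]) cube([61, 24, 921]);
translate([789, 596, 60]) cube([61, 24, 921]);
translate([1027, 596, 60]) cube([61, 24, 921]);
translate([1265, 596, 60]) cube([61, 24, 921]);
translate([1503, 596, 60]) cube([61, 24, 921]);
translate([1741, 596, 60]) cube([61, 24, 921]);
translate([1979, 596, 60]) cube([61, 24, 921]);
translate([2217, 596, 60]) cube([61, 24, 921]);
translate([2455, 596, 60]) cube([61, 24, 921]);


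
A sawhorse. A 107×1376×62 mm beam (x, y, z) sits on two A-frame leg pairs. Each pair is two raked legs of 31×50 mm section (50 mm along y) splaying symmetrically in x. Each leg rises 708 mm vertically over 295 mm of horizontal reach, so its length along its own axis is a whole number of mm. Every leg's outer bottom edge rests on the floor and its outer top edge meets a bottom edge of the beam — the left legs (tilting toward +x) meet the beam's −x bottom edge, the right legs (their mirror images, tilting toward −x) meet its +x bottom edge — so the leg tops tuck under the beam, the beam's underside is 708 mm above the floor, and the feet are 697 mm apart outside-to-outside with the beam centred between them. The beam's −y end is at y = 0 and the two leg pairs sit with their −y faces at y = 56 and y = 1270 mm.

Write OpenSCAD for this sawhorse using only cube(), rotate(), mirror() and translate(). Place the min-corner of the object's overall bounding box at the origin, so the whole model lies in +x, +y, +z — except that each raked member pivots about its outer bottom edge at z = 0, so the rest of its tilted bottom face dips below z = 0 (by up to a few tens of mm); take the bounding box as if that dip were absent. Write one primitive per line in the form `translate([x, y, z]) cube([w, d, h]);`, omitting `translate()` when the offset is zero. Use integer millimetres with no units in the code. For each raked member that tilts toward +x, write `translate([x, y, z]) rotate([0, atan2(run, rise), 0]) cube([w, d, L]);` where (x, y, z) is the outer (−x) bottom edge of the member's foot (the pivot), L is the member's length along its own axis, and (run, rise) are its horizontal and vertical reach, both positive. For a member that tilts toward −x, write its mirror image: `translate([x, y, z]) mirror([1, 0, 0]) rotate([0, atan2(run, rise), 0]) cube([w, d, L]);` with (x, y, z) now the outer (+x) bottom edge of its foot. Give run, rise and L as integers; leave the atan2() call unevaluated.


translate([295, 0, 708]) cube([107, 1376, 62]);
translate([0, 56, 0]) rotate([0, atan2(295, 708), 0]) cube([31, 50, 767]);
translate([697, 56, 0]) mirror([1, 0, 0]) rotate([0, atan2(295, 708), 0]) cube([31, 50, 767]);
translate([0, 1270, 0]) rotate([0, atan2(295, 708), 0]) cube([31, 50, 767]);
translate([697, 1270, 0]) mirror([1, 0, 0]) rotate([0, atan2(295, 708), 0]) cube([31, 50, 767]);


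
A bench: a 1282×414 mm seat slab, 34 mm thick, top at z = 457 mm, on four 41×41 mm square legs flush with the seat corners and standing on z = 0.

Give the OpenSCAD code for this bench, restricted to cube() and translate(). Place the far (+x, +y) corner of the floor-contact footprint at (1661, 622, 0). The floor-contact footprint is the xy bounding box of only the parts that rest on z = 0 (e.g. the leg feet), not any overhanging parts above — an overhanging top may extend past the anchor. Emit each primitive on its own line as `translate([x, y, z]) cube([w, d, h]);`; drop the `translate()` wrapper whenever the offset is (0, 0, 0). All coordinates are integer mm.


translate([379, 208, 423]) cube([1282, 414, 34]);
translate([379, 208, 0]) cube([41, 41, 423]);
translate([379, 581, 0]) cube([41, 41, 423]);
translate([1620, 208, 0]) cube([41, 41, 423]);
translate([1620, 581, 0]) cube([41, 41, 423]);


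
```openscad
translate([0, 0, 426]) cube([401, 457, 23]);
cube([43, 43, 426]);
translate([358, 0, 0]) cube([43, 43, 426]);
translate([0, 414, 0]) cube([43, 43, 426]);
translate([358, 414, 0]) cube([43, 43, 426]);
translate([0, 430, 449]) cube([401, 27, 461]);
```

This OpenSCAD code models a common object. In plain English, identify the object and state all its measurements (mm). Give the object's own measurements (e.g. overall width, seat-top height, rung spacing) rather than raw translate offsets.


A chair. The seat is a 401×457×23 mm slab with its top at z = 449 mm, on four 43×43 mm corner legs (flush with the seat edges, standing on z = 0). A flat backrest 27 mm thick, 461 mm tall, spans the full seat width and rises from the seat top along its +y edge, rear face flush with the rear of the seat.


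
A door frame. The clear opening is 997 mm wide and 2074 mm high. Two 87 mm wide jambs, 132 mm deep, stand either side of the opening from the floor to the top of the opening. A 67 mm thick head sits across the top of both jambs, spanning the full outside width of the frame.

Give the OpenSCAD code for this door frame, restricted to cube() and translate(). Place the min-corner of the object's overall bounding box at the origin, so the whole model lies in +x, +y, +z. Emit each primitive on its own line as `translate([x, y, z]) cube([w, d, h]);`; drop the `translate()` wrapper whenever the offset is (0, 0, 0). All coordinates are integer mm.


cube([87, 132, 2074]);
translate([1084, 0, 0]) cube([87, 132, 2074]);
translate([0, 0, 2074]) cube([1171, 132, 67]);


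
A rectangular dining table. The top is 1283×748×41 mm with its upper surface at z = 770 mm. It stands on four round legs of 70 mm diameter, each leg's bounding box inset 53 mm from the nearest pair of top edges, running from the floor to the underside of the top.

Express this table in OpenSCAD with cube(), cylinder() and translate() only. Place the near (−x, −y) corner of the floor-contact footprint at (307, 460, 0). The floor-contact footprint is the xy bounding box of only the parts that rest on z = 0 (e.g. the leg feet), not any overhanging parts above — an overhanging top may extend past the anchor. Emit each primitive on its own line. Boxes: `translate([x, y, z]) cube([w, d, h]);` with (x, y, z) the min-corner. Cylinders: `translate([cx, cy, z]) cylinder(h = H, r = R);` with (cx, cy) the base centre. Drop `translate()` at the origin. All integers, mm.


// leg_h = 770 - 41 = 729
translate([254, 407, 729]) cube([1283, 748, 41]);
translate([342, 495, 0]) cylinder(h = 729, r = 35);
translate([1449, 495, 0]) cylinder(h = 729, r = 35);
translate([342, 1067, 0]) cylinder(h = 729, r = 35);
translate([1449, 1067, 0]) cylinder(h = 729, r = 35);
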